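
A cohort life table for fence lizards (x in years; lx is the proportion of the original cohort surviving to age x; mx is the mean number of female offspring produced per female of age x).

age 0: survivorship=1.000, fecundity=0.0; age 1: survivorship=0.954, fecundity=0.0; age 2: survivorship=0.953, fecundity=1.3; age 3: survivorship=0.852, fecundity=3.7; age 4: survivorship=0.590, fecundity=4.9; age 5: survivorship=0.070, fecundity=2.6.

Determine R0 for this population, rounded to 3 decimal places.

7.464

lx·mx by age: 0, 0, 1.2389, 3.1524, 2.891, 0.182
R0 = Σ lx·mx = 7.4643 → 7.464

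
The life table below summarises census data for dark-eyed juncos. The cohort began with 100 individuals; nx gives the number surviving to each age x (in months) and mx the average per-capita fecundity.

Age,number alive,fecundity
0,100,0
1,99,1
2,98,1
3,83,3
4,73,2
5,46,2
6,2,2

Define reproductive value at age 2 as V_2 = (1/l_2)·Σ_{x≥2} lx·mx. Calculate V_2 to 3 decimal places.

lx = nx/n0 = nx/100: 1, 0.99, 0.98, 0.83, 0.73, 0.46, 0.02
lx·mx for x ≥ 2: 0.98, 2.49, 1.46, 0.92, 0.04 → sum = 5.89
V_2 = 5.89 / l_2 = 5.89 / 0.98 = 6.010204… → 6.010

6.010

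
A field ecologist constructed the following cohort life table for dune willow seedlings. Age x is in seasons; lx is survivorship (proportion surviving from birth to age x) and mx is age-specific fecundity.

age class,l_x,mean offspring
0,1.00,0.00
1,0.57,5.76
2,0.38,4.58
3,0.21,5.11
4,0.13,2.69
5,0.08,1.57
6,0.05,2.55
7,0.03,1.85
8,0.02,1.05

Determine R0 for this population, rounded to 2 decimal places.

lx·mx by age: 0, 3.2832, 1.7404, 1.0731, 0.3497, 0.1256, 0.1275, 0.0555, 0.021
R0 = Σ lx·mx = 6.776 → 6.78

6.78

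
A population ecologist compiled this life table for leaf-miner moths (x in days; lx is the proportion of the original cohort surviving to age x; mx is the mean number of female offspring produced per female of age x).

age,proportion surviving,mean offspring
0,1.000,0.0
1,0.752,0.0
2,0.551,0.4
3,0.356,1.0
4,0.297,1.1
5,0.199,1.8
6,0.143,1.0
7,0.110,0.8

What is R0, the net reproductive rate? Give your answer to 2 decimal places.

lx·mx by age: 0, 0, 0.2204, 0.356, 0.3267, 0.3582, 0.143, 0.088
R0 = Σ lx·mx = 1.4923 → 1.49

1.49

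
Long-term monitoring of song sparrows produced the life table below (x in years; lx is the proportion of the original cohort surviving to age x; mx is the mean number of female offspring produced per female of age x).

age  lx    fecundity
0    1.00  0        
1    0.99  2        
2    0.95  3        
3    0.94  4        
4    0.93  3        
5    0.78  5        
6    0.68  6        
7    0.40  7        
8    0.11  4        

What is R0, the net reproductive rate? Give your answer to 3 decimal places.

22.600

lx·mx by age: 0, 1.98, 2.85, 3.76, 2.79, 3.9, 4.08, 2.8, 0.44
R0 = Σ lx·mx = 22.6 → 22.600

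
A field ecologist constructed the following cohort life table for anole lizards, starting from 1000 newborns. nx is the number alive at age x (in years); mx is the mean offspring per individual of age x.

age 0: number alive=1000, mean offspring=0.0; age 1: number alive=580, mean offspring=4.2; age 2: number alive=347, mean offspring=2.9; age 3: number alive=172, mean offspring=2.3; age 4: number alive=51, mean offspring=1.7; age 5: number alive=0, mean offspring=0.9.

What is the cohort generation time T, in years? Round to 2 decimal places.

lx = nx/n0 = nx/1000: 1, 0.58, 0.347, 0.172, 0.051, 0
lx·mx: 0, 2.436, 1.0063, 0.3956, 0.0867, 0 → R0 = 3.9246
x·lx·mx: 0, 2.436, 2.0126, 1.1868, 0.3468, 0 → Σ = 5.9822
T = 5.9822 / 3.9246 = 1.524283… → 1.52

1.52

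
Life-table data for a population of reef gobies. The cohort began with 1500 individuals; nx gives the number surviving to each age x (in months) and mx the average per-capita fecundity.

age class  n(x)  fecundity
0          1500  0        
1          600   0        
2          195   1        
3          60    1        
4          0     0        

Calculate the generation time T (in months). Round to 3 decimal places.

lx = nx/n0 = nx/1500: 1, 0.4, 0.13, 0.04, 0
lx·mx: 0, 0, 0.13, 0.04, 0 → R0 = 0.17
x·lx·mx: 0, 0, 0.26, 0.12, 0 → Σ = 0.38
T = 0.38 / 0.17 = 2.235294… → 2.235

2.235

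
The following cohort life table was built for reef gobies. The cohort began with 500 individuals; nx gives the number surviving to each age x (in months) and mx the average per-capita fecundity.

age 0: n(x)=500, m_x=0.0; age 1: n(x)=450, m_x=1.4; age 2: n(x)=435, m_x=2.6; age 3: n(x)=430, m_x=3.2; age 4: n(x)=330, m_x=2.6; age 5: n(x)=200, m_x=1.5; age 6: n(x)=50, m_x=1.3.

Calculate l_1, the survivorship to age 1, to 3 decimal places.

l_1 = n_1/n_0 = 450/500 = 0.9 → 0.900

0.900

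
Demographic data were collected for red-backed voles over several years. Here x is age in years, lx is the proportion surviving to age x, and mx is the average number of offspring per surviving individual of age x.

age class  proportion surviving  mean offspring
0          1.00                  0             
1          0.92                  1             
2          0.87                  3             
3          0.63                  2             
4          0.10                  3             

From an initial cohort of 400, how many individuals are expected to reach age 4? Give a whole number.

40

Expected survivors = N0 · l_4 = 400 × 0.10 = 40 → 40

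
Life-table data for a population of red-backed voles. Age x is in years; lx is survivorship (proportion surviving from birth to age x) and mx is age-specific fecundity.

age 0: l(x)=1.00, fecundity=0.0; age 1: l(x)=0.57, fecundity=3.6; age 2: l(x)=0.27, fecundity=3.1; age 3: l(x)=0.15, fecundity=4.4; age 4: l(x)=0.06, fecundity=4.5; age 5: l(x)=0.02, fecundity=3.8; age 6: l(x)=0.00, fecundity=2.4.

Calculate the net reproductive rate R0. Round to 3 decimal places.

lx·mx by age: 0, 2.052, 0.837, 0.66, 0.27, 0.076, 0
R0 = Σ lx·mx = 3.895 → 3.895

3.895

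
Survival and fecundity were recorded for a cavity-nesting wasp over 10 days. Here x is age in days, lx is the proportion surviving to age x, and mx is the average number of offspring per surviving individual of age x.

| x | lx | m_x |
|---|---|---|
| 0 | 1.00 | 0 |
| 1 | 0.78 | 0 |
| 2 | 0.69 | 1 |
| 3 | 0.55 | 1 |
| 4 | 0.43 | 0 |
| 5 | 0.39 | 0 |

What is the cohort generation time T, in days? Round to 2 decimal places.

2.44

lx·mx: 0, 0, 0.69, 0.55, 0, 0 → R0 = 1.24
x·lx·mx: 0, 0, 1.38, 1.65, 0, 0 → Σ = 3.03
T = 3.03 / 1.24 = 2.443548… → 2.44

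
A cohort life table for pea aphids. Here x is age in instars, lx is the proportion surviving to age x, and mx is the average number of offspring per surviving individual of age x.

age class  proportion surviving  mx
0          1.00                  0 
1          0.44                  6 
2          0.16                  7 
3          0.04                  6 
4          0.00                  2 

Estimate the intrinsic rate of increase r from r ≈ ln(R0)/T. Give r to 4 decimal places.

0.9902

R0 = Σ lx·mx = 0 + 2.64 + 1.12 + 0.24 + 0 = 4
Σ x·lx·mx = 5.6; T = 5.6/4 = 1.4
r ≈ ln(R0)/T = ln(4)/1.4 = 0.99021… → 0.9902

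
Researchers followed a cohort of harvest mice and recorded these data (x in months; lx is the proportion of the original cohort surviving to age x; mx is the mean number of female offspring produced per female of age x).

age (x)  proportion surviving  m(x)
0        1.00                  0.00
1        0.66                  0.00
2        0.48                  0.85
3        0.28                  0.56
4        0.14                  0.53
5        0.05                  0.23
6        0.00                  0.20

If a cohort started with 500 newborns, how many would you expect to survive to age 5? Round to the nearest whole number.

25

Expected survivors = N0 · l_5 = 500 × 0.05 = 25 → 25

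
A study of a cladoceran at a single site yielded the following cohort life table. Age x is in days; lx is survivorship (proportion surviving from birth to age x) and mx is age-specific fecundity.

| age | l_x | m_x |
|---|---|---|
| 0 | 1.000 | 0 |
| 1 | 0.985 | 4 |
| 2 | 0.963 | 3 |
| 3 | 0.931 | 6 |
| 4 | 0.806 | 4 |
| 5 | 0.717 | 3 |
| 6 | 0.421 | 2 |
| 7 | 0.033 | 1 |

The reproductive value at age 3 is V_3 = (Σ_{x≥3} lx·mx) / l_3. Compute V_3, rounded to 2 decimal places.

lx·mx for x ≥ 3: 5.586, 3.224, 2.151, 0.842, 0.033 → sum = 11.836
V_3 = 11.836 / l_3 = 11.836 / 0.931 = 12.713212… → 12.71

12.71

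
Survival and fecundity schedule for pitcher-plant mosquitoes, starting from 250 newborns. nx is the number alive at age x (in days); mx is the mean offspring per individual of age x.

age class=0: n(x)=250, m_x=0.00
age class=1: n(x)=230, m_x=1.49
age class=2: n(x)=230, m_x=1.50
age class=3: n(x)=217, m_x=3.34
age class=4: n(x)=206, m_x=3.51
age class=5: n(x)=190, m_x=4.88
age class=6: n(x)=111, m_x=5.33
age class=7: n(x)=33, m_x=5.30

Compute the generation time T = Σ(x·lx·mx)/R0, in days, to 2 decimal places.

lx = nx/n0 = nx/250: 1, 0.92, 0.92, 0.868, 0.824, 0.76, 0.444, 0.132
lx·mx: 0, 1.3708, 1.38, 2.89912, 2.89224, 3.7088, 2.36652, 0.6996 → R0 = 15.31708
x·lx·mx: 0, 1.3708, 2.76, 8.69736, 11.56896, 18.544, 14.19912, 4.8972 → Σ = 62.03744
T = 62.03744 / 15.31708 = 4.050213… → 4.05

4.05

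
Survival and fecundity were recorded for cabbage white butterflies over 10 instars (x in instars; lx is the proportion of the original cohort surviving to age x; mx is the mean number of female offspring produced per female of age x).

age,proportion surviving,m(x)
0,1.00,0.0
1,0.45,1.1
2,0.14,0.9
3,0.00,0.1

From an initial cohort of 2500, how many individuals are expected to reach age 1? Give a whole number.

1125

Expected survivors = N0 · l_1 = 2500 × 0.45 = 1125 → 1125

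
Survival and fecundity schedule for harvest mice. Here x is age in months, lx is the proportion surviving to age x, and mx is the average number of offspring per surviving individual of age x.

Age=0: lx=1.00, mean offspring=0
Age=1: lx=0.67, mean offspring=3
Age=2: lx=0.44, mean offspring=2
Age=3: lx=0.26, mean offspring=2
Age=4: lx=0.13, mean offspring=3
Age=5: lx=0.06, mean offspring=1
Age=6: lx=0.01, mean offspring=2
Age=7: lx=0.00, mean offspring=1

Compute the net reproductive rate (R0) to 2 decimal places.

lx·mx by age: 0, 2.01, 0.88, 0.52, 0.39, 0.06, 0.02, 0
R0 = Σ lx·mx = 3.88 → 3.88

3.88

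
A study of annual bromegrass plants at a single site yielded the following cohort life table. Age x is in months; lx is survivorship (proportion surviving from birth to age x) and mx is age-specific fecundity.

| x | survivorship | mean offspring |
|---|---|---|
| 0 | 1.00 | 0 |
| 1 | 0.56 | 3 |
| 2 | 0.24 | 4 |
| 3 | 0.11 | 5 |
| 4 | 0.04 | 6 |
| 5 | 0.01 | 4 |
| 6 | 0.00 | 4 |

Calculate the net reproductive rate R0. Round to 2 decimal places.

lx·mx by age: 0, 1.68, 0.96, 0.55, 0.24, 0.04, 0
R0 = Σ lx·mx = 3.47 → 3.47

3.47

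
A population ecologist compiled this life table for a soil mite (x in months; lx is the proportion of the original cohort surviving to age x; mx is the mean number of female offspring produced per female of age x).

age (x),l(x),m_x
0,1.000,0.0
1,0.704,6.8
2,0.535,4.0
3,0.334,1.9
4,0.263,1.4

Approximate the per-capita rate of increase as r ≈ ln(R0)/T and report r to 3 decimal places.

1.320

R0 = Σ lx·mx = 0 + 4.7872 + 2.14 + 0.6346 + 0.3682 = 7.93
Σ x·lx·mx = 12.4438; T = 12.4438/7.93 = 1.56921…
r ≈ ln(R0)/T = ln(7.93)/1.56921… = 1.31956… → 1.320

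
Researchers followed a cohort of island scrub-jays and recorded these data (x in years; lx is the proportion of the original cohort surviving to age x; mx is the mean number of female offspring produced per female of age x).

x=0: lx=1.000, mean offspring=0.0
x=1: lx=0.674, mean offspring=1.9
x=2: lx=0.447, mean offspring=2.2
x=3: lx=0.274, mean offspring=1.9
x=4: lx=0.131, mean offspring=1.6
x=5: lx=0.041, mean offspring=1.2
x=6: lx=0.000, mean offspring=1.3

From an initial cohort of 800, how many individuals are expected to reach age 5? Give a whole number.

33

Expected survivors = N0 · l_5 = 800 × 0.041 = 32.8 → 33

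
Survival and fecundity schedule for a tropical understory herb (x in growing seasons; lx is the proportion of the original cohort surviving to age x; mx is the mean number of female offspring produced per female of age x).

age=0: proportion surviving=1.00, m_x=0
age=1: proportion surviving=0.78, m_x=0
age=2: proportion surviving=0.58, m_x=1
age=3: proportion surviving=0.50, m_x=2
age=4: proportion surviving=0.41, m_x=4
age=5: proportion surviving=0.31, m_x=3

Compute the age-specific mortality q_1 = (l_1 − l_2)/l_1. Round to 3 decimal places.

0.256

q_1 = (l_1 − l_2) / l_1 = (0.78 − 0.58) / 0.78
     = 0.2 / 0.78 = 0.25641… → 0.256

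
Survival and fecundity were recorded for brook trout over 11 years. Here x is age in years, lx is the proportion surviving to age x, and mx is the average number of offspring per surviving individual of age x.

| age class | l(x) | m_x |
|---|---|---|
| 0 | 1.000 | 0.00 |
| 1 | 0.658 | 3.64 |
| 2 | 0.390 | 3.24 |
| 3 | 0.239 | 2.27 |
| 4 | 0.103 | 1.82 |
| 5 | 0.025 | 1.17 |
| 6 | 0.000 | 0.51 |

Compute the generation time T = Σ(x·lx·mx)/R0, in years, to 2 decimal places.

1.69

lx·mx: 0, 2.39512, 1.2636, 0.54253, 0.18746, 0.02925, 0 → R0 = 4.41796
x·lx·mx: 0, 2.39512, 2.5272, 1.62759, 0.74984, 0.14625, 0 → Σ = 7.446
T = 7.446 / 4.41796 = 1.685393… → 1.69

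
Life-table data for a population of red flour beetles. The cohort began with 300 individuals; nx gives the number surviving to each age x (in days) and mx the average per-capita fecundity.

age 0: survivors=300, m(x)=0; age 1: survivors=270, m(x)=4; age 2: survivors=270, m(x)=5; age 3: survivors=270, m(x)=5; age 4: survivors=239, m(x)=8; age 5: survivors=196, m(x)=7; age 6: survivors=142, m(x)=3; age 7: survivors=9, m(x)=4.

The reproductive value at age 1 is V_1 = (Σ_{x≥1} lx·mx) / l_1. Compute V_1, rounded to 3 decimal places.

lx = nx/n0 = nx/300: 1, 0.9, 0.9, 0.9, 0.79667…, 0.65333…, 0.47333…, 0.03
lx·mx for x ≥ 1: 3.6, 4.5, 4.5, 6.373333…, 4.573333…, 1.42…, 0.12 → sum = 25.086667…
V_1 = 25.086667… / l_1 = 25.086667… / 0.9 = 27.874074… → 27.874

27.874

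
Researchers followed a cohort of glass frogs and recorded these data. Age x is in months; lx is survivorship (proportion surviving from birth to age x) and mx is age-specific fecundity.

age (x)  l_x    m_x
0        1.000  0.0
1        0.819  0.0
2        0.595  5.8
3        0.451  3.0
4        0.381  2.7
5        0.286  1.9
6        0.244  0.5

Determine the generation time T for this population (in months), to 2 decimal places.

2.85

lx·mx: 0, 0, 3.451, 1.353, 1.0287, 0.5434, 0.122 → R0 = 6.4981
x·lx·mx: 0, 0, 6.902, 4.059, 4.1148, 2.717, 0.732 → Σ = 18.5248
T = 18.5248 / 6.4981 = 2.850803… → 2.85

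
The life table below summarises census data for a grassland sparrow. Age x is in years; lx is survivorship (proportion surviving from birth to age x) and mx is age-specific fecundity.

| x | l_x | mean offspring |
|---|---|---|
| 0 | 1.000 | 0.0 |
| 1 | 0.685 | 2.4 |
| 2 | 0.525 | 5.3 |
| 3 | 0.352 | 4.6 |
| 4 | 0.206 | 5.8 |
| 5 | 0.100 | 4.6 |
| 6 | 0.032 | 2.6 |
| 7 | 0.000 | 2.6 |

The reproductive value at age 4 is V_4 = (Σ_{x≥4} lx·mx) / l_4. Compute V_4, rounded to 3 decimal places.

lx·mx for x ≥ 4: 1.1948, 0.46, 0.0832, 0 → sum = 1.738
V_4 = 1.738 / l_4 = 1.738 / 0.206 = 8.436893… → 8.437

8.437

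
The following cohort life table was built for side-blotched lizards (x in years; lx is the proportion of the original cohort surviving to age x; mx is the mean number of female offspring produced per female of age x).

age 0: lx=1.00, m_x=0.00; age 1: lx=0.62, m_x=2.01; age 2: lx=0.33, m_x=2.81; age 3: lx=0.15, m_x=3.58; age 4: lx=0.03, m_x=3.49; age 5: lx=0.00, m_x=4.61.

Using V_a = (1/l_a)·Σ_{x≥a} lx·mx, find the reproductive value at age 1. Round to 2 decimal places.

4.54

lx·mx for x ≥ 1: 1.2462, 0.9273, 0.537, 0.1047, 0 → sum = 2.8152
V_1 = 2.8152 / l_1 = 2.8152 / 0.62 = 4.540645… → 4.54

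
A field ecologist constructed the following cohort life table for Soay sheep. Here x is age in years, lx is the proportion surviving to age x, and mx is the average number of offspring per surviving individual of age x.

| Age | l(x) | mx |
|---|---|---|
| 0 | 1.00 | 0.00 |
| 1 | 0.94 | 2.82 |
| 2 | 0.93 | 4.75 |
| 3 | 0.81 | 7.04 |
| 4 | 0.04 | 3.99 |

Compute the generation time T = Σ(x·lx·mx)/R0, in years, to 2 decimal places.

2.26

lx·mx: 0, 2.6508, 4.4175, 5.7024, 0.1596 → R0 = 12.9303
x·lx·mx: 0, 2.6508, 8.835, 17.1072, 0.6384 → Σ = 29.2314
T = 29.2314 / 12.9303 = 2.26069… → 2.26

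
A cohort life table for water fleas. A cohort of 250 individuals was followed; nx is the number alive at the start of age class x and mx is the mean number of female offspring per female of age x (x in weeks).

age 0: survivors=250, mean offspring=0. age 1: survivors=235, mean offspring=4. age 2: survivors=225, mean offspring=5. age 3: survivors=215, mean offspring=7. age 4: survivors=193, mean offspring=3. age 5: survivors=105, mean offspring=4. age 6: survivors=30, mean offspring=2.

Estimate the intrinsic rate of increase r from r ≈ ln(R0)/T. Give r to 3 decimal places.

lx = nx/n0 = nx/250: 1, 0.94, 0.9, 0.86, 0.772, 0.42, 0.12
R0 = Σ lx·mx = 0 + 3.76 + 4.5 + 6.02 + 2.316 + 1.68 + 0.24 = 18.516
Σ x·lx·mx = 49.924; T = 49.924/18.516 = 2.69626…
r ≈ ln(R0)/T = ln(18.516)/2.69626… = 1.08247… → 1.082

1.082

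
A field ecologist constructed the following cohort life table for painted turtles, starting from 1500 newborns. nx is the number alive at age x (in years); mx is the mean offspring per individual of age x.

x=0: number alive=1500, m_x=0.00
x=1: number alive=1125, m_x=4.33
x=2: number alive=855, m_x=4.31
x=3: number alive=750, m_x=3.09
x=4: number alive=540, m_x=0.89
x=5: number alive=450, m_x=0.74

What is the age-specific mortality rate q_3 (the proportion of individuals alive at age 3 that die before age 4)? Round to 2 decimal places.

lx = nx/n0 = nx/1500: 1, 0.75, 0.57, 0.5, 0.36, 0.3
q_3 = (l_3 − l_4) / l_3 = (0.5 − 0.36) / 0.5
     = 0.14 / 0.5 = 0.28 → 0.28

0.28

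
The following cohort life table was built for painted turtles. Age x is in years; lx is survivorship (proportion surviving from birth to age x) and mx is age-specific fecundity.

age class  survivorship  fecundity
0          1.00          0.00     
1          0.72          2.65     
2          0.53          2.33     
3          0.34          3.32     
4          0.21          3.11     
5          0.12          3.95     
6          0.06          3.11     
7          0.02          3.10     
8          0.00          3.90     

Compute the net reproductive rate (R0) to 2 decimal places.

5.65

lx·mx by age: 0, 1.908, 1.2349, 1.1288, 0.6531, 0.474, 0.1866, 0.062, 0
R0 = Σ lx·mx = 5.6474 → 5.65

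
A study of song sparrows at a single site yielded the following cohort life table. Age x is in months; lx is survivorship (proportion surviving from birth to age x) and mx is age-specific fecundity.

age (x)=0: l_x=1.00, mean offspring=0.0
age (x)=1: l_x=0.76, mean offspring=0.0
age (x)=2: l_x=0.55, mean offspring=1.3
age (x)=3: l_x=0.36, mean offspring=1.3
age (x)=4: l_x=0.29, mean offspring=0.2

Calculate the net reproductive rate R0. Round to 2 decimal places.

lx·mx by age: 0, 0, 0.715, 0.468, 0.058
R0 = Σ lx·mx = 1.241 → 1.24

1.24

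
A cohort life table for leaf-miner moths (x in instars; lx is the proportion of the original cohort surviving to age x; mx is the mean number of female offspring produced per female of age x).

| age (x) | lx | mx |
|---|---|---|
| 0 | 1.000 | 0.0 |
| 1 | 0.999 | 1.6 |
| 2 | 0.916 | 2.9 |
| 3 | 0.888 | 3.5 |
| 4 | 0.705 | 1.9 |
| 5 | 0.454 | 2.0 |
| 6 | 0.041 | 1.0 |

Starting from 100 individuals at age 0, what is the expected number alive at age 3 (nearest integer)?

89

Expected survivors = N0 · l_3 = 100 × 0.888 = 88.8 → 89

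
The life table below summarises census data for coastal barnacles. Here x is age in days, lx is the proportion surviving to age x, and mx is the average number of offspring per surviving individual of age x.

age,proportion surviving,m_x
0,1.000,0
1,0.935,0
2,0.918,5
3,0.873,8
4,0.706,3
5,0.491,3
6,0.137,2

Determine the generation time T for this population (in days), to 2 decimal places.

lx·mx: 0, 0, 4.59, 6.984, 2.118, 1.473, 0.274 → R0 = 15.439
x·lx·mx: 0, 0, 9.18, 20.952, 8.472, 7.365, 1.644 → Σ = 47.613
T = 47.613 / 15.439 = 3.083943… → 3.08

3.08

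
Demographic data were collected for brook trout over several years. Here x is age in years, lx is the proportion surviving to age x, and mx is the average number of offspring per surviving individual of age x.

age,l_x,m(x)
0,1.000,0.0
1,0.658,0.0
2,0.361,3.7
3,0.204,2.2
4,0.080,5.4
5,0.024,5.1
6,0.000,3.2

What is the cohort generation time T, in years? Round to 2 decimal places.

lx·mx: 0, 0, 1.3357, 0.4488, 0.432, 0.1224, 0 → R0 = 2.3389
x·lx·mx: 0, 0, 2.6714, 1.3464, 1.728, 0.612, 0 → Σ = 6.3578
T = 6.3578 / 2.3389 = 2.718286… → 2.72

2.72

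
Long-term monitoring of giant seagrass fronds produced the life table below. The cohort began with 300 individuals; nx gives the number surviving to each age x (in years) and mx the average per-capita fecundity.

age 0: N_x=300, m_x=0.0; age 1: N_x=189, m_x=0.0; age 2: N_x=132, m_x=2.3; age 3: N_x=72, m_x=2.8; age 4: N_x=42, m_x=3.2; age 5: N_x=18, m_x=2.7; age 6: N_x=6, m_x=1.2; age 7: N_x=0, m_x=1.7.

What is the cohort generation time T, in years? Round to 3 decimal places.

2.928

lx = nx/n0 = nx/300: 1, 0.63, 0.44, 0.24, 0.14, 0.06, 0.02, 0
lx·mx: 0, 0, 1.012, 0.672, 0.448, 0.162, 0.024, 0 → R0 = 2.318
x·lx·mx: 0, 0, 2.024, 2.016, 1.792, 0.81, 0.144, 0 → Σ = 6.786
T = 6.786 / 2.318 = 2.927524… → 2.928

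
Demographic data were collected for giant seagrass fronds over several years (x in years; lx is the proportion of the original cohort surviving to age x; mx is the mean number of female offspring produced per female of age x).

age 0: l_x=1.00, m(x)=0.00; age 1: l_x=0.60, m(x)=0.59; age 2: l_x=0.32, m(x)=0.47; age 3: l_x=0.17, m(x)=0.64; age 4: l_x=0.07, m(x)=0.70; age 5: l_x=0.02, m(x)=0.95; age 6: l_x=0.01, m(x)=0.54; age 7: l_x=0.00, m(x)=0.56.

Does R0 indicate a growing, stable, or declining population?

R0 = Σ lx·mx = 0 + 0.354 + 0.1504 + 0.1088 + 0.049 + 0.019 + 0.0054 + 0 = 0.6866
R0 < 1, so the population is declining.

declining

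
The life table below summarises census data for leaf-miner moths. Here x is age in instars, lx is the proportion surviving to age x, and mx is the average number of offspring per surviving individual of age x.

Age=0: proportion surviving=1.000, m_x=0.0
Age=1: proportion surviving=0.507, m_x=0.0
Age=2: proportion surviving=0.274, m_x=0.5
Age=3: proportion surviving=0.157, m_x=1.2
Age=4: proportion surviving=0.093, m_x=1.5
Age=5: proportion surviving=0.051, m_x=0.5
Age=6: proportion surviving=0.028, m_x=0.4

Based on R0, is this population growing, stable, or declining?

R0 = Σ lx·mx = 0 + 0 + 0.137 + 0.1884 + 0.1395 + 0.0255 + 0.0112 = 0.5016
R0 < 1, so the population is declining.

declining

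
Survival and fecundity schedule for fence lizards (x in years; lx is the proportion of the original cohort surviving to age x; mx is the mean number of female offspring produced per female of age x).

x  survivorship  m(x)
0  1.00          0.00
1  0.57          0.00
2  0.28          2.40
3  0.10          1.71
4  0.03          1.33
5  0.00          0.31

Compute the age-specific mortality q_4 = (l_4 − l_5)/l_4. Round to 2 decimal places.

q_4 = (l_4 − l_5) / l_4 = (0.03 − 0) / 0.03
     = 0.03 / 0.03 = 1 → 1.00

1.00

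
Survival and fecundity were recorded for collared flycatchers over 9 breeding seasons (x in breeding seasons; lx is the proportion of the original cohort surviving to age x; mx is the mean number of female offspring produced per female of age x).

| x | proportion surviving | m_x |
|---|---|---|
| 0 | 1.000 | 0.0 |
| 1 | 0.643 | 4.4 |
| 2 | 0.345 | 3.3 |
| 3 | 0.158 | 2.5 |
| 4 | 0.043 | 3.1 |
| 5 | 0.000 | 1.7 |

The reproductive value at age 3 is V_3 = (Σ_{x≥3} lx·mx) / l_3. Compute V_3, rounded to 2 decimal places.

lx·mx for x ≥ 3: 0.395, 0.1333, 0 → sum = 0.5283
V_3 = 0.5283 / l_3 = 0.5283 / 0.158 = 3.343671… → 3.34

3.34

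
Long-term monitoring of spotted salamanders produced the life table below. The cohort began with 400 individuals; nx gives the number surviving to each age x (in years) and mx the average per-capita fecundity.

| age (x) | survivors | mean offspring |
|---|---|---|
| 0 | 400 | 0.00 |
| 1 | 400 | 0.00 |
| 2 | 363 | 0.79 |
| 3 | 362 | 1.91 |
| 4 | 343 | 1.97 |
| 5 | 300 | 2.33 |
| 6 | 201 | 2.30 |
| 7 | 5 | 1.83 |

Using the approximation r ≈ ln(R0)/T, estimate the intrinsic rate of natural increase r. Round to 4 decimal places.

lx = nx/n0 = nx/400: 1, 1, 0.9075, 0.905, 0.8575, 0.75, 0.5025, 0.0125
R0 = Σ lx·mx = 0 + 0 + 0.71693… + 1.72855 + 1.68928… + 1.7475 + 1.15575… + 0.02288… = 7.060875
Σ x·lx·mx = 29.208725; T = 29.208725/7.060875 = 4.1367…
r ≈ ln(R0)/T = ln(7.060875)/4.1367… = 0.472495… → 0.4725

0.4725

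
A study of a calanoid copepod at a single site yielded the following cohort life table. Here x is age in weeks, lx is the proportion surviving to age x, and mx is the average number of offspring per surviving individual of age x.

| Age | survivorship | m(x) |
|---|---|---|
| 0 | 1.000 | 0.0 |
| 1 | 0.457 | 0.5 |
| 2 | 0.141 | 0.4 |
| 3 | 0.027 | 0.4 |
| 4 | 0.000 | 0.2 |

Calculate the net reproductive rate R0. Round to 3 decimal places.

lx·mx by age: 0, 0.2285, 0.0564, 0.0108, 0
R0 = Σ lx·mx = 0.2957 → 0.296

0.296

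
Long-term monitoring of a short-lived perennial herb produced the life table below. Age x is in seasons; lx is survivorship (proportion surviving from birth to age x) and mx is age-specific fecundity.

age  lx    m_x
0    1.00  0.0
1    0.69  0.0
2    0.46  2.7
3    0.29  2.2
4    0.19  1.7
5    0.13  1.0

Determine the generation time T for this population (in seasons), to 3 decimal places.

2.718

lx·mx: 0, 0, 1.242, 0.638, 0.323, 0.13 → R0 = 2.333
x·lx·mx: 0, 0, 2.484, 1.914, 1.292, 0.65 → Σ = 6.34
T = 6.34 / 2.333 = 2.717531… → 2.718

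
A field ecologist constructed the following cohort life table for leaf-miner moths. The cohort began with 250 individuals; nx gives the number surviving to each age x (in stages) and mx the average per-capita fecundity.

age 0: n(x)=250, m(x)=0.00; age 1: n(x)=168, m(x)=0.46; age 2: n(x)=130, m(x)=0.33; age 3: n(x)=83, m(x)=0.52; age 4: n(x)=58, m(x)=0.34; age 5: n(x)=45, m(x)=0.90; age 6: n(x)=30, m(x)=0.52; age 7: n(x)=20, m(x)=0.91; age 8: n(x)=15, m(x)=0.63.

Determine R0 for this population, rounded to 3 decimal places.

lx = nx/n0 = nx/250: 1, 0.672, 0.52, 0.332, 0.232, 0.18, 0.12, 0.08, 0.06
lx·mx by age: 0, 0.30912, 0.1716, 0.17264, 0.07888, 0.162, 0.0624, 0.0728, 0.0378
R0 = Σ lx·mx = 1.06724 → 1.067

1.067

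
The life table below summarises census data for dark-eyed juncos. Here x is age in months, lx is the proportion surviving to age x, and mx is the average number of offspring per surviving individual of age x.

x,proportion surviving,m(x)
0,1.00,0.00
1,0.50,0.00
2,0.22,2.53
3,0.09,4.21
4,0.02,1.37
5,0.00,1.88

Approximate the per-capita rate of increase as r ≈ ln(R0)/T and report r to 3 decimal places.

R0 = Σ lx·mx = 0 + 0 + 0.5566 + 0.3789 + 0.0274 + 0 = 0.9629
Σ x·lx·mx = 2.3595; T = 2.3595/0.9629 = 2.45041…
r ≈ ln(R0)/T = ln(0.9629)/2.45041… = -0.01543… → -0.015

-0.015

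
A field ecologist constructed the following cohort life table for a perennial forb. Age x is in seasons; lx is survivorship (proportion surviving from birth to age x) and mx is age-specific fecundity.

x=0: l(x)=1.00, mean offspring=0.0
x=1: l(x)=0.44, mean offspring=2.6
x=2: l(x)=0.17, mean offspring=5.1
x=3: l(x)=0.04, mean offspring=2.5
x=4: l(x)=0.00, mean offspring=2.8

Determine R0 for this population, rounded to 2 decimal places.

lx·mx by age: 0, 1.144, 0.867, 0.1, 0
R0 = Σ lx·mx = 2.111 → 2.11

2.11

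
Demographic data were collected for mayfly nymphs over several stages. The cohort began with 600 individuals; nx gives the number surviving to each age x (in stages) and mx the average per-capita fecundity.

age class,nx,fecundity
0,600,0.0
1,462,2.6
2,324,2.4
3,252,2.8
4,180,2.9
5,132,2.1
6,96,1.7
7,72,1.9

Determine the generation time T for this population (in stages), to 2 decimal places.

2.72

lx = nx/n0 = nx/600: 1, 0.77, 0.54, 0.42, 0.3, 0.22, 0.16, 0.12
lx·mx: 0, 2.002, 1.296, 1.176, 0.87, 0.462, 0.272, 0.228 → R0 = 6.306
x·lx·mx: 0, 2.002, 2.592, 3.528, 3.48, 2.31, 1.632, 1.596 → Σ = 17.14
T = 17.14 / 6.306 = 2.718046… → 2.72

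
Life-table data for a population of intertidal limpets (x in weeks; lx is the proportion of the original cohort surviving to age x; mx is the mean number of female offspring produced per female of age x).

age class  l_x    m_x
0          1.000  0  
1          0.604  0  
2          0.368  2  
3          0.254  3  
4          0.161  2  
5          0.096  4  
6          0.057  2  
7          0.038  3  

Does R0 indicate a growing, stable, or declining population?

R0 = Σ lx·mx = 0 + 0 + 0.736 + 0.762 + 0.322 + 0.384 + 0.114 + 0.114 = 2.432
R0 > 1, so the population is growing.

growing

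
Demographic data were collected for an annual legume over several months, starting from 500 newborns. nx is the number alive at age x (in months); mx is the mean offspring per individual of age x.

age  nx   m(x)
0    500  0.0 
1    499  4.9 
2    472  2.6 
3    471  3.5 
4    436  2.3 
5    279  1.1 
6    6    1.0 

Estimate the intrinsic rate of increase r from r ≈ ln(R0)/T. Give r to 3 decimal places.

lx = nx/n0 = nx/500: 1, 0.998, 0.944, 0.942, 0.872, 0.558, 0.012
R0 = Σ lx·mx = 0 + 4.8902 + 2.4544 + 3.297 + 2.0056 + 0.6138 + 0.012 = 13.273
Σ x·lx·mx = 30.8534; T = 30.8534/13.273 = 2.32452…
r ≈ ln(R0)/T = ln(13.273)/2.32452… = 1.11237… → 1.112

1.112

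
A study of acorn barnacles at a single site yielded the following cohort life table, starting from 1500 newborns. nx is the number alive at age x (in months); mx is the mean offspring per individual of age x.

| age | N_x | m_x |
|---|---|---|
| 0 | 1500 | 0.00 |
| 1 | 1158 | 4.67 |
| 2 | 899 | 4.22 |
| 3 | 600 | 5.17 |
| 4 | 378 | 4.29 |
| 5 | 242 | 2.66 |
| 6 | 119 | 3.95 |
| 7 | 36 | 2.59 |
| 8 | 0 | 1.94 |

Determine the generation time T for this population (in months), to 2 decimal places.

2.34

lx = nx/n0 = nx/1500: 1, 0.772, 0.59933…, 0.4, 0.252, 0.16133…, 0.07933…, 0.024, 0
lx·mx: 0, 3.60524, 2.529187…, 2.068, 1.08108, 0.429147…, 0.313367…, 0.06216, 0 → R0 = 10.08818…
x·lx·mx: 0, 3.60524, 5.058373…, 6.204, 4.32432, 2.145733…, 1.8802…, 0.43512, 0 → Σ = 23.652987…
T = 23.652987… / 10.08818… = 2.344624… → 2.34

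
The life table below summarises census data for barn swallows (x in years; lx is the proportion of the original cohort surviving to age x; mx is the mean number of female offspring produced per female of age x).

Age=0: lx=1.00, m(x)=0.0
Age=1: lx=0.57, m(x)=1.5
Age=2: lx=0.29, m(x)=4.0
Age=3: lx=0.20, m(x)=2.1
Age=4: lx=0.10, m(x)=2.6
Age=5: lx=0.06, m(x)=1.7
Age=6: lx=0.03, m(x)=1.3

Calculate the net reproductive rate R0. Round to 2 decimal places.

2.84

lx·mx by age: 0, 0.855, 1.16, 0.42, 0.26, 0.102, 0.039
R0 = Σ lx·mx = 2.836 → 2.84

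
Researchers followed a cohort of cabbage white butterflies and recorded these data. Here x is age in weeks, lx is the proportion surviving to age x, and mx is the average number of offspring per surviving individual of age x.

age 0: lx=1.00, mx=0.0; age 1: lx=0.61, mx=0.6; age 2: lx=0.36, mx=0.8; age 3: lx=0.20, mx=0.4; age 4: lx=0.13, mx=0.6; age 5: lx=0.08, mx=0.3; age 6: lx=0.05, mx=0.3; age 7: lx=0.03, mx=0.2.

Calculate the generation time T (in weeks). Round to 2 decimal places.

lx·mx: 0, 0.366, 0.288, 0.08, 0.078, 0.024, 0.015, 0.006 → R0 = 0.857
x·lx·mx: 0, 0.366, 0.576, 0.24, 0.312, 0.12, 0.09, 0.042 → Σ = 1.746
T = 1.746 / 0.857 = 2.03734… → 2.04

2.04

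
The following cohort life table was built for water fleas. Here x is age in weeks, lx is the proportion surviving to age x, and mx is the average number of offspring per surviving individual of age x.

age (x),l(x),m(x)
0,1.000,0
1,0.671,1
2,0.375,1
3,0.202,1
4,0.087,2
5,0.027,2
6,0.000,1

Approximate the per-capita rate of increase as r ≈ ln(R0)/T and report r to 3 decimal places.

0.192

R0 = Σ lx·mx = 0 + 0.671 + 0.375 + 0.202 + 0.174 + 0.054 + 0 = 1.476
Σ x·lx·mx = 2.993; T = 2.993/1.476 = 2.02778…
r ≈ ln(R0)/T = ln(1.476)/2.02778… = 0.192… → 0.192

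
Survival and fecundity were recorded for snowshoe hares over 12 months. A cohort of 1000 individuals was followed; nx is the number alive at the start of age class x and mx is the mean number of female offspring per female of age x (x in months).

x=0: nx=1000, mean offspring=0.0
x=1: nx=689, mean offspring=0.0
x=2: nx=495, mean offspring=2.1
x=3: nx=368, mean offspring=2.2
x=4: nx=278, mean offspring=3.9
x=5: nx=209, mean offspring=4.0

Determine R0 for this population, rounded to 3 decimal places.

3.769

lx = nx/n0 = nx/1000: 1, 0.689, 0.495, 0.368, 0.278, 0.209
lx·mx by age: 0, 0, 1.0395, 0.8096, 1.0842, 0.836
R0 = Σ lx·mx = 3.7693 → 3.769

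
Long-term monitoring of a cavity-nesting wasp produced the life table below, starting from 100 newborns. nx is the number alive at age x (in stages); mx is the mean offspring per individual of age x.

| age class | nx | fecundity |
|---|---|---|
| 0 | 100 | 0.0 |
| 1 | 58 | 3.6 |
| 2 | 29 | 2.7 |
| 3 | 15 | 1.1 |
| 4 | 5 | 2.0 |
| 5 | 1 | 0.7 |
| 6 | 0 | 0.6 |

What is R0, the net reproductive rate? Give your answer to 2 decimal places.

3.14

lx = nx/n0 = nx/100: 1, 0.58, 0.29, 0.15, 0.05, 0.01, 0
lx·mx by age: 0, 2.088, 0.783, 0.165, 0.1, 0.007, 0
R0 = Σ lx·mx = 3.143 → 3.14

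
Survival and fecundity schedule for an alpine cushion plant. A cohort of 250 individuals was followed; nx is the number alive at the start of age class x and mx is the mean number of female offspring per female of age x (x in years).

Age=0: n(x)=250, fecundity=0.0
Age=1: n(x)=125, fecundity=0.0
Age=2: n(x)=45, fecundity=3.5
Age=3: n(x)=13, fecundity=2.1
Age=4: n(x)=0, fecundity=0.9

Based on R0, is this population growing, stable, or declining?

lx = nx/n0 = nx/250: 1, 0.5, 0.18, 0.052, 0
R0 = Σ lx·mx = 0 + 0 + 0.63 + 0.1092 + 0 = 0.7392
R0 < 1, so the population is declining.

declining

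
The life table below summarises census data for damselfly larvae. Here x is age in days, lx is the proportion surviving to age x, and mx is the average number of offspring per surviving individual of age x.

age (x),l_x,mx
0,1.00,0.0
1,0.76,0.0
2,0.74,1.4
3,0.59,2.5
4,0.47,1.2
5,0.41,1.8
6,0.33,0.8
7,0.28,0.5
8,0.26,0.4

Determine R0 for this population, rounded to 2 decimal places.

4.32

lx·mx by age: 0, 0, 1.036, 1.475, 0.564, 0.738, 0.264, 0.14, 0.104
R0 = Σ lx·mx = 4.321 → 4.32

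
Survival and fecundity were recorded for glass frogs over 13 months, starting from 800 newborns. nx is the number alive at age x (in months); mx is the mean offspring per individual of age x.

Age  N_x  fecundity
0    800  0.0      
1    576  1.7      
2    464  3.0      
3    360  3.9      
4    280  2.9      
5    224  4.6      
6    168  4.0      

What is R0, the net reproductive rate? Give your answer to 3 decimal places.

7.862

lx = nx/n0 = nx/800: 1, 0.72, 0.58, 0.45, 0.35, 0.28, 0.21
lx·mx by age: 0, 1.224, 1.74, 1.755, 1.015, 1.288, 0.84
R0 = Σ lx·mx = 7.862 → 7.862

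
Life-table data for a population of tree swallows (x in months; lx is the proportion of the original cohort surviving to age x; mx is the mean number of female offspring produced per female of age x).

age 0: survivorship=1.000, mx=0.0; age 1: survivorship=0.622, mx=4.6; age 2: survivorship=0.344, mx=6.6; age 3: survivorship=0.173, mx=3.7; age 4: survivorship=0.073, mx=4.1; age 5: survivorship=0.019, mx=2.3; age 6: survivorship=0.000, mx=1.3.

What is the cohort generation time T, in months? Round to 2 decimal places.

lx·mx: 0, 2.8612, 2.2704, 0.6401, 0.2993, 0.0437, 0 → R0 = 6.1147
x·lx·mx: 0, 2.8612, 4.5408, 1.9203, 1.1972, 0.2185, 0 → Σ = 10.738
T = 10.738 / 6.1147 = 1.756096… → 1.76

1.76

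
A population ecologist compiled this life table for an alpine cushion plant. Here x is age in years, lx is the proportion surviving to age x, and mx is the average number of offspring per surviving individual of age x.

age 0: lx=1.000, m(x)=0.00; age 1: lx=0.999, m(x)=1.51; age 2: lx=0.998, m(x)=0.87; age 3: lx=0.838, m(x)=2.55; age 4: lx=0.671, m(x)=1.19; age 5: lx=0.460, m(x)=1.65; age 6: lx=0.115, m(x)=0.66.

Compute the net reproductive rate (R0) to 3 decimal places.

6.147

lx·mx by age: 0, 1.50849, 0.86826, 2.1369, 0.79849, 0.759, 0.0759
R0 = Σ lx·mx = 6.14704 → 6.147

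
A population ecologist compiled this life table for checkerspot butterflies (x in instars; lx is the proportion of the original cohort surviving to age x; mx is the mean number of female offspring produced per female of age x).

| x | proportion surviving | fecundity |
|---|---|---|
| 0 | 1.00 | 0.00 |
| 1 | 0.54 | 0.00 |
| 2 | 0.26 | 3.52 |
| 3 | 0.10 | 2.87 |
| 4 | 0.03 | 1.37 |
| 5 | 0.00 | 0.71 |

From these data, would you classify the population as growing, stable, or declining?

growing

R0 = Σ lx·mx = 0 + 0 + 0.9152 + 0.287 + 0.0411 + 0 = 1.2433
R0 > 1, so the population is growing.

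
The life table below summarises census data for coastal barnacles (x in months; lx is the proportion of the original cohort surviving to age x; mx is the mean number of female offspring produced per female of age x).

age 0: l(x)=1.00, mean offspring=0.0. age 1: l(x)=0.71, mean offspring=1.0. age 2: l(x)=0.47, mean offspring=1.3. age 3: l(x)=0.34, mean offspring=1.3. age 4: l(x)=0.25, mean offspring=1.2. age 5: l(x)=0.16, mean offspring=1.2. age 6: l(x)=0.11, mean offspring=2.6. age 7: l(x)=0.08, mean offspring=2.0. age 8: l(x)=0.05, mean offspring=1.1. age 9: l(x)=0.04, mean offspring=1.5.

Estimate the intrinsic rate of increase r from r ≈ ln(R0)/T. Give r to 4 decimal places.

R0 = Σ lx·mx = 0 + 0.71 + 0.611 + 0.442 + 0.3 + 0.192 + 0.286 + 0.16 + 0.055 + 0.06 = 2.816
Σ x·lx·mx = 9.234; T = 9.234/2.816 = 3.27912…
r ≈ ln(R0)/T = ln(2.816)/3.27912… = 0.31573… → 0.3157

0.3157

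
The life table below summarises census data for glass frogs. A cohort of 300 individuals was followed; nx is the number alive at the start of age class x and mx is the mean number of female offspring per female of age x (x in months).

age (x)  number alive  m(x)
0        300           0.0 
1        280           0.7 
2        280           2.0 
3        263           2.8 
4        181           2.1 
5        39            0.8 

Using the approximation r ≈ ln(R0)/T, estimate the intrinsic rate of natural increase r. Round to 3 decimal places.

lx = nx/n0 = nx/300: 1, 0.93333…, 0.93333…, 0.87667…, 0.60333…, 0.13
R0 = Σ lx·mx = 0 + 0.65333… + 1.86667… + 2.45467… + 1.267… + 0.104 = 6.345667…
Σ x·lx·mx = 17.338667…; T = 17.338667…/6.345667… = 2.73236…
r ≈ ln(R0)/T = ln(6.345667…)/2.73236… = 0.67625… → 0.676

0.676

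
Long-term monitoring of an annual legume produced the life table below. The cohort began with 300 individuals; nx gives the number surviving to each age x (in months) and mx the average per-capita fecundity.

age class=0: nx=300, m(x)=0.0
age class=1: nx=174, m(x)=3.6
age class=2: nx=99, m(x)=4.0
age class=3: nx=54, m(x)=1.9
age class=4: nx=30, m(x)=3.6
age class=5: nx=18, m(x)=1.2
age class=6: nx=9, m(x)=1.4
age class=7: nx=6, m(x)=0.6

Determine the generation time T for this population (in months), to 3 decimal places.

1.863

lx = nx/n0 = nx/300: 1, 0.58, 0.33, 0.18, 0.1, 0.06, 0.03, 0.02
lx·mx: 0, 2.088, 1.32, 0.342, 0.36, 0.072, 0.042, 0.012 → R0 = 4.236
x·lx·mx: 0, 2.088, 2.64, 1.026, 1.44, 0.36, 0.252, 0.084 → Σ = 7.89
T = 7.89 / 4.236 = 1.862606… → 1.863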